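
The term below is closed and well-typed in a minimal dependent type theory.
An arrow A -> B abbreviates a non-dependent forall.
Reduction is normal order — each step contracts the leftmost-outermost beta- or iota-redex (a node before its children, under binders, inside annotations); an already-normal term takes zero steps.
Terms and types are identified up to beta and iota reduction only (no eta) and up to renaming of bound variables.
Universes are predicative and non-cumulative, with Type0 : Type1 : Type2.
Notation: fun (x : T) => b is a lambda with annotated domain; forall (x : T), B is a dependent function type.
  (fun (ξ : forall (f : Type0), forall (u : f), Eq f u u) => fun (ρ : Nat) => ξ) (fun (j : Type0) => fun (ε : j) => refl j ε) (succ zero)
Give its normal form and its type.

resulting normal form:
  fun (ξ : Type0) => fun (f : ξ) => refl ξ f
the term's type:
  forall (ξ : Type0), forall (f : ξ), Eq ξ f f


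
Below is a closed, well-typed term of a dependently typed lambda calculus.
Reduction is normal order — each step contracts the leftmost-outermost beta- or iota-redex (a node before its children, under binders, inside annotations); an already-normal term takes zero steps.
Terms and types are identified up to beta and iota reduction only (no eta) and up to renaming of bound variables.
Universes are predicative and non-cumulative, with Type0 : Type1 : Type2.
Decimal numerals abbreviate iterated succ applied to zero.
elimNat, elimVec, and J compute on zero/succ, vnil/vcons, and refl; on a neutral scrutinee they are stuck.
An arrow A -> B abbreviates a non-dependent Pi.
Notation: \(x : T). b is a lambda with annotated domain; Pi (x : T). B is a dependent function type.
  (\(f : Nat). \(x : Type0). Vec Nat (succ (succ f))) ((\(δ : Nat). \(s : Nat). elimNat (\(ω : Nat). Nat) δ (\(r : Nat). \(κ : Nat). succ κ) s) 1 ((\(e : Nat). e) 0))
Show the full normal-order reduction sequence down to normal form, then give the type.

reduction (normal order):
  (\(f : Nat). \(x : Type0). Vec Nat (succ (succ f))) ((\(δ : Nat). \(s : Nat). elimNat (\(ω : Nat). Nat) δ (\(r : Nat). \(κ : Nat). succ κ) s) 1 ((\(e : Nat). e) 0))
  ~> \(f : Type0). Vec Nat (succ (succ ((\(x : Nat). \(δ : Nat). elimNat (\(s : Nat). Nat) x (\(ω : Nat). \(r : Nat). succ r) δ) 1 ((\(κ : Nat). κ) 0))))
  ~> \(f : Type0). Vec Nat (succ (succ ((\(x : Nat). elimNat (\(δ : Nat). Nat) 1 (\(s : Nat). \(ω : Nat). succ ω) x) ((\(r : Nat). r) 0))))
  ~> \(f : Type0). Vec Nat (succ (succ (elimNat (\(x : Nat). Nat) 1 (\(δ : Nat). \(s : Nat). succ s) ((\(ω : Nat). ω) 0))))
  ~> \(f : Type0). Vec Nat (succ (succ (elimNat (\(x : Nat). Nat) 1 (\(δ : Nat). \(s : Nat). succ s) 0)))
  ~> \(f : Type0). Vec Nat 3
the term's type:
  Type0 -> Type0


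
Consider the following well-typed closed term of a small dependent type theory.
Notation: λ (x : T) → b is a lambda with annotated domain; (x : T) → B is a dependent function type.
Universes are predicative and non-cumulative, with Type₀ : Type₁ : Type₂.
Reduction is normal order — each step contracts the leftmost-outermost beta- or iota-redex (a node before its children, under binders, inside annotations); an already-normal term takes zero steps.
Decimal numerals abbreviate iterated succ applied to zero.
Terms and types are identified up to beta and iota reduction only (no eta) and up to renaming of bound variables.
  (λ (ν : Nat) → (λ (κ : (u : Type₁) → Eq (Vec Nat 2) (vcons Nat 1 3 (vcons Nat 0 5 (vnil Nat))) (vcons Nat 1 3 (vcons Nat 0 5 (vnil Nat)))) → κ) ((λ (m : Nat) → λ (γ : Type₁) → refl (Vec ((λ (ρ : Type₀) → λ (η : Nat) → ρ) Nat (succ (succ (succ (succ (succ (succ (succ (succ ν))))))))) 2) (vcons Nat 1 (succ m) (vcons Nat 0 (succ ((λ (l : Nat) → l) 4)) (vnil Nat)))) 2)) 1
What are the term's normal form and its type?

normal form:
  λ (ν : Type₁) → refl (Vec Nat 2) (vcons Nat 1 3 (vcons Nat 0 5 (vnil Nat)))
inferred type:
  (ν : Type₁) → Eq (Vec Nat 2) (vcons Nat 1 3 (vcons Nat 0 5 (vnil Nat))) (vcons Nat 1 3 (vcons Nat 0 5 (vnil Nat)))
observation: the leftmost-outermost redex is a beta-redex, and normalization takes 6 steps.


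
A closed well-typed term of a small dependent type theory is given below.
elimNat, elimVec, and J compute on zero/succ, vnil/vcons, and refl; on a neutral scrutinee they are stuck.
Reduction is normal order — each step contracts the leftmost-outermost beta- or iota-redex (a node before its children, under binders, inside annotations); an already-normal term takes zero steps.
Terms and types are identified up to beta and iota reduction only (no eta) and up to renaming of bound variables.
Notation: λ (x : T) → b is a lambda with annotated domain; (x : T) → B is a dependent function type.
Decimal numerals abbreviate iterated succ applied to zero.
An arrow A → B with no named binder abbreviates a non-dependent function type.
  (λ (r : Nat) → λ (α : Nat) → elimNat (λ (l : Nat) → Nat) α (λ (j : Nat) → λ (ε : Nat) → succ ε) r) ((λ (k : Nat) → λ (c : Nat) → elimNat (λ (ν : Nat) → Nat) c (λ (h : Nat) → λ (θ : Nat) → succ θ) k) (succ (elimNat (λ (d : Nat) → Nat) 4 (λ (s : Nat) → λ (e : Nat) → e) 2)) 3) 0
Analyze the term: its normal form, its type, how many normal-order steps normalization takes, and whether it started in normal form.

normal form:
  8
type:
  Nat
normal-order step count: 52
started in normal form: no
first contracted redex: a beta-redex


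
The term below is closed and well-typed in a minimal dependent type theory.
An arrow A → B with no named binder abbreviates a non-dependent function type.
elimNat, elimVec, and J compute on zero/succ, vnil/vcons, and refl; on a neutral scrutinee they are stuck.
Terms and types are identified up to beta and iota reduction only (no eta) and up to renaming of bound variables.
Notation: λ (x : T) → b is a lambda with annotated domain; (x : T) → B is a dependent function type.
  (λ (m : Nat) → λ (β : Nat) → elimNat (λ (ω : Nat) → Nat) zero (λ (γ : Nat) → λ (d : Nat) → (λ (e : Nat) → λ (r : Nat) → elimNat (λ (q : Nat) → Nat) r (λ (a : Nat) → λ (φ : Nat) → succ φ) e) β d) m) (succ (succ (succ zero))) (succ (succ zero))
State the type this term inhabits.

the term's type:
  Nat


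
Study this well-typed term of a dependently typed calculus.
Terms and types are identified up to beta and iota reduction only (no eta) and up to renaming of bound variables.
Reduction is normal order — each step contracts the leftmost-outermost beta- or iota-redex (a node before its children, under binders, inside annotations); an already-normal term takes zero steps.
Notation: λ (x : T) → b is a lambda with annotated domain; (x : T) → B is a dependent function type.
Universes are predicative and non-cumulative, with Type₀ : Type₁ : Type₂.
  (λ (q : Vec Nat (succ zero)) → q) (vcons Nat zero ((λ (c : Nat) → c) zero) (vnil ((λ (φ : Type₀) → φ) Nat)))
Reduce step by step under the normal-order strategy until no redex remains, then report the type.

normal-order reduction:
  (λ (q : Vec Nat (succ zero)) → q) (vcons Nat zero ((λ (c : Nat) → c) zero) (vnil ((λ (φ : Type₀) → φ) Nat)))
  ~> vcons Nat zero ((λ (q : Nat) → q) zero) (vnil ((λ (c : Type₀) → c) Nat))
  ~> vcons Nat zero zero (vnil ((λ (q : Type₀) → q) Nat))
  ~> vcons Nat zero zero (vnil Nat)
type:
  Vec Nat (succ zero)


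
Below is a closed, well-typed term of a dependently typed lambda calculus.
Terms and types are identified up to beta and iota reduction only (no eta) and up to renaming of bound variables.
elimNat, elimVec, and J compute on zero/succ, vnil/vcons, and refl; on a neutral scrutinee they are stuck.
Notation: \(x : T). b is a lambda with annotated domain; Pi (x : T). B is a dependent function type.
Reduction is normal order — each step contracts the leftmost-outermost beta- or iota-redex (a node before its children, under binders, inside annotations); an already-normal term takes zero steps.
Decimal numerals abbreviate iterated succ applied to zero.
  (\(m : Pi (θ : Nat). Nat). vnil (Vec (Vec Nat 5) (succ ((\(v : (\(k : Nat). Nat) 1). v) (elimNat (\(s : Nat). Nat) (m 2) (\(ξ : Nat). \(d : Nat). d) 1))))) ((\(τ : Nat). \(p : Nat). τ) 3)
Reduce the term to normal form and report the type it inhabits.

normal form:
  vnil (Vec (Vec Nat 5) 4)
inferred type:
  Vec (Vec (Vec Nat 5) 4) 0
observation: the leftmost-outermost redex is a beta-redex, and normalization takes 8 steps.


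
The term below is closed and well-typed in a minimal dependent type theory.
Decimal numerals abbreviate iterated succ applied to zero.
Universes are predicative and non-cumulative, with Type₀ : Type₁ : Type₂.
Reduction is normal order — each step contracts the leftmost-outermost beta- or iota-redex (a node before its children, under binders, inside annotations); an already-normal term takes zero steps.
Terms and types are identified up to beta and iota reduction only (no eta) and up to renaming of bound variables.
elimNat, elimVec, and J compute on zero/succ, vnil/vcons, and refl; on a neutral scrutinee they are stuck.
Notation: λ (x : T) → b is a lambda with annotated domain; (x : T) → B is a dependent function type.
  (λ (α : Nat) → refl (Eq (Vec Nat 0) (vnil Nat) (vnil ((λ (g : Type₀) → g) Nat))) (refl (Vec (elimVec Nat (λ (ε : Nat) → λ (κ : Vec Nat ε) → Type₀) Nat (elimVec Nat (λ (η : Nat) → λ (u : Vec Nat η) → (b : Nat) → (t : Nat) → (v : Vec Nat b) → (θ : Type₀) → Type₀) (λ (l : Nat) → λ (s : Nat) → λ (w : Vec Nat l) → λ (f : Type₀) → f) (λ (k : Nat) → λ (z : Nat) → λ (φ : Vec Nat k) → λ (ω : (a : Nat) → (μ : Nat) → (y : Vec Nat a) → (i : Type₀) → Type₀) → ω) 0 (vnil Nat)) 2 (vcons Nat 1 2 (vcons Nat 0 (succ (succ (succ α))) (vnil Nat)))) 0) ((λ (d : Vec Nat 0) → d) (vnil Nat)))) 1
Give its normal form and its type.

resulting normal form:
  refl (Eq (Vec Nat 0) (vnil Nat) (vnil Nat)) (refl (Vec Nat 0) (vnil Nat))
the term's type:
  Eq (Eq (Vec Nat 0) (vnil Nat) (vnil Nat)) (refl (Vec Nat 0) (vnil Nat)) (refl (Vec Nat 0) (vnil Nat))
observation: the leftmost-outermost redex is a beta-redex, and normalization takes 16 steps.


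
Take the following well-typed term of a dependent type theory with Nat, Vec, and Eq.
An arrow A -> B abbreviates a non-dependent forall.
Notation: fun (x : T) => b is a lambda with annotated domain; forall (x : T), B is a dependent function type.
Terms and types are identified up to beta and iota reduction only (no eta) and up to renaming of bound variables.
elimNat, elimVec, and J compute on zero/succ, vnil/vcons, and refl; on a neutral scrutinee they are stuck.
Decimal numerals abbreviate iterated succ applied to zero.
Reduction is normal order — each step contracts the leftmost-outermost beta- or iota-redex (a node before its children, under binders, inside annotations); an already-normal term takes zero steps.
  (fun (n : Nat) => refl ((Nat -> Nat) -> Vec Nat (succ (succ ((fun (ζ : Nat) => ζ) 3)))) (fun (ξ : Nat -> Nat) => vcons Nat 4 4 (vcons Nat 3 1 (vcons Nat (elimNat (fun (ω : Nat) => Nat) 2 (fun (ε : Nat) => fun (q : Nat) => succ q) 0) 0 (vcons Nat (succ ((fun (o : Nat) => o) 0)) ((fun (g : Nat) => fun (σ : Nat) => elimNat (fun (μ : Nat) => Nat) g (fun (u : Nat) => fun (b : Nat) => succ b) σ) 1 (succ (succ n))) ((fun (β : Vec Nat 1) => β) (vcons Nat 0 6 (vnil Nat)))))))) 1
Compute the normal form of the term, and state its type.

resulting normal form:
  refl ((Nat -> Nat) -> Vec Nat 5) (fun (n : Nat -> Nat) => vcons Nat 4 4 (vcons Nat 3 1 (vcons Nat 2 0 (vcons Nat 1 4 (vcons Nat 0 6 (vnil Nat))))))
inferred type:
  Eq ((Nat -> Nat) -> Vec Nat 5) (fun (n : Nat -> Nat) => vcons Nat 4 4 (vcons Nat 3 1 (vcons Nat 2 0 (vcons Nat 1 4 (vcons Nat 0 6 (vnil Nat)))))) (fun (ζ : Nat -> Nat) => vcons Nat 4 4 (vcons Nat 3 1 (vcons Nat 2 0 (vcons Nat 1 4 (vcons Nat 0 6 (vnil Nat))))))
observation: contracting a beta-redex first, the term normalizes in 17 steps.


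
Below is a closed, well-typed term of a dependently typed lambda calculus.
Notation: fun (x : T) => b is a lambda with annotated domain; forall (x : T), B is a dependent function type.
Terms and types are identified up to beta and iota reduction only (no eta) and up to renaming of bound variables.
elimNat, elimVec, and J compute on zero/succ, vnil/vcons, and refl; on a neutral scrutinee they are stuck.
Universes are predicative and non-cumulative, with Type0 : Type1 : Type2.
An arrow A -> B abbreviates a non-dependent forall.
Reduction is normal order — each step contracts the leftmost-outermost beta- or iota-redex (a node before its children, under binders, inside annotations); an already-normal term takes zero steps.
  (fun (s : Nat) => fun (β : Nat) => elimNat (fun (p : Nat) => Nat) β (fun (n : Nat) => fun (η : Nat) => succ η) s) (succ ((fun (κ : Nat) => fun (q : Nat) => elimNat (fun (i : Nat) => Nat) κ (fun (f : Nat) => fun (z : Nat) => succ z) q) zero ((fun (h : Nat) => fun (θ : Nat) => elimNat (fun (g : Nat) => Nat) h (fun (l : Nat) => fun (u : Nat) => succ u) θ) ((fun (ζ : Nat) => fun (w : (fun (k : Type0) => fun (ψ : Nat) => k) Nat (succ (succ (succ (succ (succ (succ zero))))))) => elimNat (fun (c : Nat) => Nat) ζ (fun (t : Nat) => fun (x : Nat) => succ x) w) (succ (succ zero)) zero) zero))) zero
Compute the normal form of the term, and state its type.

resulting normal form:
  succ (succ (succ zero))
type:
  Nat
observation: reduction starts at a beta-redex, and 27 normal-order steps reach the normal form.


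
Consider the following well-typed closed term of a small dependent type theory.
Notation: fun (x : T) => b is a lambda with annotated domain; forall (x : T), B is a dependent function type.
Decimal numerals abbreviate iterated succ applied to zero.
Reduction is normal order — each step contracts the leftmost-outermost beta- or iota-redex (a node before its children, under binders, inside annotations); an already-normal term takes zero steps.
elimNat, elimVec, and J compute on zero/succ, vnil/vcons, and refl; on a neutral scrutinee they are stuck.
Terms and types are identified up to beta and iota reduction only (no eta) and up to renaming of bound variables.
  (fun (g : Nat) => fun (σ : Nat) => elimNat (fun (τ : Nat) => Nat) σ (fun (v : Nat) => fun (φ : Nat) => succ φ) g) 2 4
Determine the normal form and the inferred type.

resulting normal form:
  6
the term's type:
  Nat
observation: 9 normal-order steps normalize the term, beginning with a beta-redex.


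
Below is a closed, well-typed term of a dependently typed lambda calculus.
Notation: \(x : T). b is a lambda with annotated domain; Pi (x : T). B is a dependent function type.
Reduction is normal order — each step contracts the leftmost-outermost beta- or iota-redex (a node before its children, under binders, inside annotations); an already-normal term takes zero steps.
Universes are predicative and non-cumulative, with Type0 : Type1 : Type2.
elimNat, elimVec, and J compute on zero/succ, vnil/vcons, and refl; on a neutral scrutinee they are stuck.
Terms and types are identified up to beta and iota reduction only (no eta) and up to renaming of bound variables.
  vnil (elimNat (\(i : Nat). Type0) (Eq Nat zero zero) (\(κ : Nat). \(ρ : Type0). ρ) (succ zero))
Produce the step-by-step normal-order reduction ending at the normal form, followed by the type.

reduction (normal order):
  vnil (elimNat (\(i : Nat). Type0) (Eq Nat zero zero) (\(κ : Nat). \(ρ : Type0). ρ) (succ zero))
  ~> vnil ((\(i : Nat). \(κ : Type0). κ) zero (elimNat (\(ρ : Nat). Type0) (Eq Nat zero zero) (\(x : Nat). \(t : Type0). t) zero))
  ~> vnil ((\(i : Type0). i) (elimNat (\(κ : Nat). Type0) (Eq Nat zero zero) (\(ρ : Nat). \(x : Type0). x) zero))
  ~> vnil (elimNat (\(i : Nat). Type0) (Eq Nat zero zero) (\(κ : Nat). \(ρ : Type0). ρ) zero)
  ~> vnil (Eq Nat zero zero)
the term's type:
  Vec (Eq Nat zero zero) zero


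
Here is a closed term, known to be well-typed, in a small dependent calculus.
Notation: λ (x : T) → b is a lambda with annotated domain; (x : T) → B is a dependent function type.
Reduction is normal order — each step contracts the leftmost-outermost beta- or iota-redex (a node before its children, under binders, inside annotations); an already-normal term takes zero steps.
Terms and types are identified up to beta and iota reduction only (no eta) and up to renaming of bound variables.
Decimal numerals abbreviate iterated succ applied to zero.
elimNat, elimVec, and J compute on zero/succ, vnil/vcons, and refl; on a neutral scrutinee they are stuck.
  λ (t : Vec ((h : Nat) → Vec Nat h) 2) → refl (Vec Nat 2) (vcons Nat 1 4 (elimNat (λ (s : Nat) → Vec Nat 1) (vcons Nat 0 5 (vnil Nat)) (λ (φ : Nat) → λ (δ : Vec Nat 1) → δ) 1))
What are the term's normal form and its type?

resulting normal form:
  λ (t : Vec ((h : Nat) → Vec Nat h) 2) → refl (Vec Nat 2) (vcons Nat 1 4 (vcons Nat 0 5 (vnil Nat)))
type:
  (t : Vec ((h : Nat) → Vec Nat h) 2) → Eq (Vec Nat 2) (vcons Nat 1 4 (vcons Nat 0 5 (vnil Nat))) (vcons Nat 1 4 (vcons Nat 0 5 (vnil Nat)))
observation: reduction starts at an elimNat iota-redex, and 4 normal-order steps reach the normal form.


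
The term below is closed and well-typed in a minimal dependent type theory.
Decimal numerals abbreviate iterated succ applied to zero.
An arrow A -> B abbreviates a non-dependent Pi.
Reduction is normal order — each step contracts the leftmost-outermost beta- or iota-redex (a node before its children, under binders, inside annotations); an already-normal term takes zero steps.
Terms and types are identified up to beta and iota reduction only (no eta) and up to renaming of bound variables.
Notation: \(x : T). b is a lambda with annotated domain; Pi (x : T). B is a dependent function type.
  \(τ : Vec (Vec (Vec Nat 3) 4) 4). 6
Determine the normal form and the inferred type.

resulting normal form:
  \(τ : Vec (Vec (Vec Nat 3) 4) 4). 6
the term's type:
  Vec (Vec (Vec Nat 3) 4) 4 -> Nat
observation: no redex remains anywhere in the term; it is its own normal form.


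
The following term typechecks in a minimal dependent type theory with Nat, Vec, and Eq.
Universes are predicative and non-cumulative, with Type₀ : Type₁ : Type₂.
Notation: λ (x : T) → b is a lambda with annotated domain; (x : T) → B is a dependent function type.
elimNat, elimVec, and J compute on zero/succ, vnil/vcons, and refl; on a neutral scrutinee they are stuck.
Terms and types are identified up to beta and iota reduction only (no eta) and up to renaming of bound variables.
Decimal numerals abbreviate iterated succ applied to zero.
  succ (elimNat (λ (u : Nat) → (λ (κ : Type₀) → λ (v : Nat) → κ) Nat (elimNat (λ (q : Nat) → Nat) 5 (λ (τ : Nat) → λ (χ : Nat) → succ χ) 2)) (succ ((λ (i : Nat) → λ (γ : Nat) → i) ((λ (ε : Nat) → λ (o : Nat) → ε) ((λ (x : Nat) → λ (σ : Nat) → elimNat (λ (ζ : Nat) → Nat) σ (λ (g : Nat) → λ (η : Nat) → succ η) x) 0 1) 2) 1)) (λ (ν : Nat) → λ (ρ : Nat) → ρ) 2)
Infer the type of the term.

type:
  Nat


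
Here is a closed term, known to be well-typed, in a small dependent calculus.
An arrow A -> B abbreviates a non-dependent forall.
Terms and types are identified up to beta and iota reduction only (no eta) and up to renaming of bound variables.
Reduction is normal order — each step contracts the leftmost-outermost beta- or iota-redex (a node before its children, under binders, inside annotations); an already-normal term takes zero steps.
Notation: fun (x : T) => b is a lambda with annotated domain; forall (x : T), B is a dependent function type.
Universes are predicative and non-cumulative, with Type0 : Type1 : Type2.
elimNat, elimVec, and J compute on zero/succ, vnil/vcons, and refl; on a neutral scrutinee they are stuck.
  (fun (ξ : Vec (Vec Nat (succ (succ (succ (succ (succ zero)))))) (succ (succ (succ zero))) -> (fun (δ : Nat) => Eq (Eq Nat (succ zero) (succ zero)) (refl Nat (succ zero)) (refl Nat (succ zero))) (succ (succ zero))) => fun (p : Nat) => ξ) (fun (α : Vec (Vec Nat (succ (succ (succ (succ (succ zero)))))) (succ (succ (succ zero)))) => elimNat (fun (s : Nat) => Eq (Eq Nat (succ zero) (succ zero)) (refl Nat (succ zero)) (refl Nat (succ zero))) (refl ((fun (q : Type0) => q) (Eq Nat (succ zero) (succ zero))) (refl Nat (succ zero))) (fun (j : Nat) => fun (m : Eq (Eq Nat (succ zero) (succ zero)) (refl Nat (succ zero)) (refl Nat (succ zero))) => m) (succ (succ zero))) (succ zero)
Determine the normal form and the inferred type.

reduced normal form:
  fun (ξ : Vec (Vec Nat (succ (succ (succ (succ (succ zero)))))) (succ (succ (succ zero)))) => refl (Eq Nat (succ zero) (succ zero)) (refl Nat (succ zero))
type:
  Vec (Vec Nat (succ (succ (succ (succ (succ zero)))))) (succ (succ (succ zero))) -> Eq (Eq Nat (succ zero) (succ zero)) (refl Nat (succ zero)) (refl Nat (succ zero))
observation: the leftmost-outermost redex is a beta-redex, and normalization takes 10 steps.


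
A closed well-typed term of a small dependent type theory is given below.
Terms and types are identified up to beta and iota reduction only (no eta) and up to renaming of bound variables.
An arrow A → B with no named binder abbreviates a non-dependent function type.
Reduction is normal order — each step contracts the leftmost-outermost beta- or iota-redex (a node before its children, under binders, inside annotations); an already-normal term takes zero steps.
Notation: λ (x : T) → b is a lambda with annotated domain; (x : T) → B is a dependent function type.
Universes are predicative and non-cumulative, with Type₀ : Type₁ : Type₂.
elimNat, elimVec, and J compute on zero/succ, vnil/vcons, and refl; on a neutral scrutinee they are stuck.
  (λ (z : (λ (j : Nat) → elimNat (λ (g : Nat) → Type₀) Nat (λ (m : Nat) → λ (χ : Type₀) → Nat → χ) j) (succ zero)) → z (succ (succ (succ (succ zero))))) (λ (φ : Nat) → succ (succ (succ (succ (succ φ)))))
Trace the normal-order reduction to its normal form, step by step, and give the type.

normal-order reduction:
  (λ (z : (λ (j : Nat) → elimNat (λ (g : Nat) → Type₀) Nat (λ (m : Nat) → λ (χ : Type₀) → Nat → χ) j) (succ zero)) → z (succ (succ (succ (succ zero))))) (λ (φ : Nat) → succ (succ (succ (succ (succ φ)))))
  ~> (λ (z : Nat) → succ (succ (succ (succ (succ z))))) (succ (succ (succ (succ zero))))
  ~> succ (succ (succ (succ (succ (succ (succ (succ (succ zero))))))))
inferred type:
  Nat


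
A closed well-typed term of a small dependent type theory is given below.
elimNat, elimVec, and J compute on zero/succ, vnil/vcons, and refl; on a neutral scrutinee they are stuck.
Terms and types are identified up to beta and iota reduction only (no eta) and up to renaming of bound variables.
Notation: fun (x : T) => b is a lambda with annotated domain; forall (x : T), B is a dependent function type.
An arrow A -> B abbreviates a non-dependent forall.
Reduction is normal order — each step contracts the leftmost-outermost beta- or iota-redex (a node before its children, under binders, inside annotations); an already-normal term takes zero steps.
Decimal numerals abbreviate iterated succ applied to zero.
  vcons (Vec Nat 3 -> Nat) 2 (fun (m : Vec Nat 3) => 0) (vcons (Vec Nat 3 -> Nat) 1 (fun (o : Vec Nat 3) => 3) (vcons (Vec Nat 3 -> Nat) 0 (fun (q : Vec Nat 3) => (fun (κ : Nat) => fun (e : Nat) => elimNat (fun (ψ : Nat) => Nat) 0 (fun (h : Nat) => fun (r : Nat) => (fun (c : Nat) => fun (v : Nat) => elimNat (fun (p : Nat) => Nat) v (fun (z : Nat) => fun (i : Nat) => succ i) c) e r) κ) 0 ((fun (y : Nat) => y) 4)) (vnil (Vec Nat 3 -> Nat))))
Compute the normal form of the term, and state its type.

resulting normal form:
  vcons (Vec Nat 3 -> Nat) 2 (fun (m : Vec Nat 3) => 0) (vcons (Vec Nat 3 -> Nat) 1 (fun (o : Vec Nat 3) => 3) (vcons (Vec Nat 3 -> Nat) 0 (fun (q : Vec Nat 3) => 0) (vnil (Vec Nat 3 -> Nat))))
the term's type:
  Vec (Vec Nat 3 -> Nat) 3


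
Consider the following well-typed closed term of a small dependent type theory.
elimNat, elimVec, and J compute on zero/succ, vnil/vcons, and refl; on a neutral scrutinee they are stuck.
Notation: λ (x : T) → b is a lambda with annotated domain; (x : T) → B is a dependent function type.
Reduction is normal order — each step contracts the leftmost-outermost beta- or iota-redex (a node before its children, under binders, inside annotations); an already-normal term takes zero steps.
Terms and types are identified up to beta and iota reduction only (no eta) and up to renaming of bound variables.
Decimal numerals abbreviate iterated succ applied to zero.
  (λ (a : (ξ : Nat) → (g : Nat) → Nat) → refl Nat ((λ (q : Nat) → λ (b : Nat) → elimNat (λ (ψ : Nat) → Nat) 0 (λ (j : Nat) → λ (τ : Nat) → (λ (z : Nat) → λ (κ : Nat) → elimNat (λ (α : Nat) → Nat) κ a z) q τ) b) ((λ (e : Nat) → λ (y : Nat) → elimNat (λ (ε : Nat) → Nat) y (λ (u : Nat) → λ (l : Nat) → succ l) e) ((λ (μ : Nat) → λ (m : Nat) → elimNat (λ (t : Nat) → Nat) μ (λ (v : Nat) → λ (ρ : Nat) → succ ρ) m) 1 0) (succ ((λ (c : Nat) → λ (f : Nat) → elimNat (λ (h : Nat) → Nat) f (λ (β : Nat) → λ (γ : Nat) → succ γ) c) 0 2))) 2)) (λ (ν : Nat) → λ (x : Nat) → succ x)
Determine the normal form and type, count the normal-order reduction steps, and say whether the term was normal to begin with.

normal form:
  refl Nat 8
the term's type:
  Eq Nat 8 8
steps to reach normal form (normal order): 64
term was already normal: no
first redex: a beta-redex


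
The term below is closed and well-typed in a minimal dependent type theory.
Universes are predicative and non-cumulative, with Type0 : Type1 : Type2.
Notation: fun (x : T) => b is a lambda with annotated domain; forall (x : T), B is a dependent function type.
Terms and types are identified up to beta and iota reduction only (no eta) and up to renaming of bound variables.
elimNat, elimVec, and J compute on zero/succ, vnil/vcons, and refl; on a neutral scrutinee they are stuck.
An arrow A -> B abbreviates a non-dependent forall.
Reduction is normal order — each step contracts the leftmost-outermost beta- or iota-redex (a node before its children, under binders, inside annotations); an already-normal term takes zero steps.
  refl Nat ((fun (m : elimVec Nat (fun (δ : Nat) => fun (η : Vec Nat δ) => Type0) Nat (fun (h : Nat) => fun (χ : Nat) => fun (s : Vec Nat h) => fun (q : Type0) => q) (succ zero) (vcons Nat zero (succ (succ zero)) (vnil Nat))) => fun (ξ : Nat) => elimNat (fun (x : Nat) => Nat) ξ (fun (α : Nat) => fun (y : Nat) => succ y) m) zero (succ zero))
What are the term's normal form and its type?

reduced normal form:
  refl Nat (succ zero)
type:
  Eq Nat (succ zero) (succ zero)


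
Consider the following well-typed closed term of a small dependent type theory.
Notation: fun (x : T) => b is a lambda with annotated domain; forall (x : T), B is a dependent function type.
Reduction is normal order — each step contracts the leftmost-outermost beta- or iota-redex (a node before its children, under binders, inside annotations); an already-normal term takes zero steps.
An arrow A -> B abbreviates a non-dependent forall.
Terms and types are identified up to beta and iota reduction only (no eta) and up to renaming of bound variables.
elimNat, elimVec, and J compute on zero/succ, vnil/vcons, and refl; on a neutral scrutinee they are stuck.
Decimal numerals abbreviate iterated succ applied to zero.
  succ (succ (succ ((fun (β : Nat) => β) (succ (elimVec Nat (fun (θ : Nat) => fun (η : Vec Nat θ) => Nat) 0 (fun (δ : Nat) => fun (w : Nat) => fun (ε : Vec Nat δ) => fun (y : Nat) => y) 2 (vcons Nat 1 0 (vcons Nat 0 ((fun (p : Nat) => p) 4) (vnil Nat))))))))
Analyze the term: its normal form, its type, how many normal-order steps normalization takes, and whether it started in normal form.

normal form:
  4
inferred type:
  Nat
reduction steps (normal order): 12
already normal: no
first redex: a beta-redex


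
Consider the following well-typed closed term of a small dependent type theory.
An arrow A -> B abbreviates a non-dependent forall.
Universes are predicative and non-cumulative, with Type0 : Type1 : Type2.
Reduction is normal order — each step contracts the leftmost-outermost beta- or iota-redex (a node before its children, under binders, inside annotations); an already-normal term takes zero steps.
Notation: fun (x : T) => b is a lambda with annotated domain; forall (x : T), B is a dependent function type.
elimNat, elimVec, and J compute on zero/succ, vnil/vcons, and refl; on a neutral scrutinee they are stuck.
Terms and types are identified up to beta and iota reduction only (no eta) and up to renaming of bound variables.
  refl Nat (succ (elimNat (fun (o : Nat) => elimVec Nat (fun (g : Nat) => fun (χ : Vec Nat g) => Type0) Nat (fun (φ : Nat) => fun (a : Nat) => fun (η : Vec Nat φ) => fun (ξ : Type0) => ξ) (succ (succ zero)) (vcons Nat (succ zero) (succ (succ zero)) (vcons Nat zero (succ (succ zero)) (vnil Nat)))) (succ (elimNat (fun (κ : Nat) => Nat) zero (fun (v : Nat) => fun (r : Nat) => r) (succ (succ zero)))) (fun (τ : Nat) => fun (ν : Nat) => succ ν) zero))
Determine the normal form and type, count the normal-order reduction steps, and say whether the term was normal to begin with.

normal form:
  refl Nat (succ (succ zero))
the term's type:
  Eq Nat (succ (succ zero)) (succ (succ zero))
steps to reach normal form (normal order): 8
started in normal form: no
first contracted redex: an elimNat iota-redex


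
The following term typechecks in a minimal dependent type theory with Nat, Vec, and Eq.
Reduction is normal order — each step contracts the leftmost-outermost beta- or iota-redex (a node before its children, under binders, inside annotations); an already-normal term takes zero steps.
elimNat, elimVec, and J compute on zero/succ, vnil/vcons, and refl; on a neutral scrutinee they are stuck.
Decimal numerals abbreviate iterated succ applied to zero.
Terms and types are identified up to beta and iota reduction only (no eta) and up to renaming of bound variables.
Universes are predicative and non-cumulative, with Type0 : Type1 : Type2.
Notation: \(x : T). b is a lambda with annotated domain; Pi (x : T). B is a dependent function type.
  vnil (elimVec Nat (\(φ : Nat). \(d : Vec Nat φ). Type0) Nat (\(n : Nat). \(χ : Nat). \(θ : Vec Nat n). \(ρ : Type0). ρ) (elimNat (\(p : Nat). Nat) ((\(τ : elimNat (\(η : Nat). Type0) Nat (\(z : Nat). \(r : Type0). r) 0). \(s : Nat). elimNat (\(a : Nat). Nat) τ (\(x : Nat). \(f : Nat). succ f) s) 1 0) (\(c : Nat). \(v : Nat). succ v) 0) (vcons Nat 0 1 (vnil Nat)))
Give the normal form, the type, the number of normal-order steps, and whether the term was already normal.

normal form:
  vnil Nat
the term's type:
  Vec Nat 0
steps to reach normal form (normal order): 6
started in normal form: no
first contracted redex: an elimVec iota-redex


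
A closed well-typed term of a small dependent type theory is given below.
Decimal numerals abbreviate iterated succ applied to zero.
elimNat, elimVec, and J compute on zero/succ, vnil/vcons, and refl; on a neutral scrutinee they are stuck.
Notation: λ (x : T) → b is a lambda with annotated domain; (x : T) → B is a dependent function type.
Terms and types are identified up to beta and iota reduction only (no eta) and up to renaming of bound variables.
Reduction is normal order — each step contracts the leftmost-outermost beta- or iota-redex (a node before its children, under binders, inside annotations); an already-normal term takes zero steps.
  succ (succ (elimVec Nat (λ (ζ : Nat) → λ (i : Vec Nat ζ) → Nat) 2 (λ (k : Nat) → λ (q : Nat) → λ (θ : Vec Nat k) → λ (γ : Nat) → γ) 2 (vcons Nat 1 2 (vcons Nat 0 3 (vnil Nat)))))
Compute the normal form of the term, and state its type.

resulting normal form:
  4
the term's type:
  Nat
observation: 11 normal-order steps separate the term from its normal form.


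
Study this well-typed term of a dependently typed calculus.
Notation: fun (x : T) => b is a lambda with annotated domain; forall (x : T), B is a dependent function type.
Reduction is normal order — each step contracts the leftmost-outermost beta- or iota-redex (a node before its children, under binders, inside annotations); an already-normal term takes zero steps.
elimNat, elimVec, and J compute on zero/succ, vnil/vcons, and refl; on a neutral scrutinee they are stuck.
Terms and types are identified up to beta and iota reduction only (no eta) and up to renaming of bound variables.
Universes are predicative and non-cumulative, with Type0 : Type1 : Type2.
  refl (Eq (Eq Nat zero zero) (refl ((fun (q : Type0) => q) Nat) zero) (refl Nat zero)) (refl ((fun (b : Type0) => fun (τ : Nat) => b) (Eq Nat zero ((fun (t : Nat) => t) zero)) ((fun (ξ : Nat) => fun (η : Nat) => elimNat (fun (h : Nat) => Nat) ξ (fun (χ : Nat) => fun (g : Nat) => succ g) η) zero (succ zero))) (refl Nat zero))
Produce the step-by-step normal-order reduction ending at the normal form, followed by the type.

reduction (normal order):
  refl (Eq (Eq Nat zero zero) (refl ((fun (q : Type0) => q) Nat) zero) (refl Nat zero)) (refl ((fun (b : Type0) => fun (τ : Nat) => b) (Eq Nat zero ((fun (t : Nat) => t) zero)) ((fun (ξ : Nat) => fun (η : Nat) => elimNat (fun (h : Nat) => Nat) ξ (fun (χ : Nat) => fun (g : Nat) => succ g) η) zero (succ zero))) (refl Nat zero))
  ~> refl (Eq (Eq Nat zero zero) (refl Nat zero) (refl Nat zero)) (refl ((fun (q : Type0) => fun (b : Nat) => q) (Eq Nat zero ((fun (τ : Nat) => τ) zero)) ((fun (t : Nat) => fun (ξ : Nat) => elimNat (fun (η : Nat) => Nat) t (fun (h : Nat) => fun (χ : Nat) => succ χ) ξ) zero (succ zero))) (refl Nat zero))
  ~> refl (Eq (Eq Nat zero zero) (refl Nat zero) (refl Nat zero)) (refl ((fun (q : Nat) => Eq Nat zero ((fun (b : Nat) => b) zero)) ((fun (τ : Nat) => fun (t : Nat) => elimNat (fun (ξ : Nat) => Nat) τ (fun (η : Nat) => fun (h : Nat) => succ h) t) zero (succ zero))) (refl Nat zero))
  ~> refl (Eq (Eq Nat zero zero) (refl Nat zero) (refl Nat zero)) (refl (Eq Nat zero ((fun (q : Nat) => q) zero)) (refl Nat zero))
  ~> refl (Eq (Eq Nat zero zero) (refl Nat zero) (refl Nat zero)) (refl (Eq Nat zero zero) (refl Nat zero))
the term's type:
  Eq (Eq (Eq Nat zero zero) (refl Nat zero) (refl Nat zero)) (refl (Eq Nat zero zero) (refl Nat zero)) (refl (Eq Nat zero zero) (refl Nat zero))


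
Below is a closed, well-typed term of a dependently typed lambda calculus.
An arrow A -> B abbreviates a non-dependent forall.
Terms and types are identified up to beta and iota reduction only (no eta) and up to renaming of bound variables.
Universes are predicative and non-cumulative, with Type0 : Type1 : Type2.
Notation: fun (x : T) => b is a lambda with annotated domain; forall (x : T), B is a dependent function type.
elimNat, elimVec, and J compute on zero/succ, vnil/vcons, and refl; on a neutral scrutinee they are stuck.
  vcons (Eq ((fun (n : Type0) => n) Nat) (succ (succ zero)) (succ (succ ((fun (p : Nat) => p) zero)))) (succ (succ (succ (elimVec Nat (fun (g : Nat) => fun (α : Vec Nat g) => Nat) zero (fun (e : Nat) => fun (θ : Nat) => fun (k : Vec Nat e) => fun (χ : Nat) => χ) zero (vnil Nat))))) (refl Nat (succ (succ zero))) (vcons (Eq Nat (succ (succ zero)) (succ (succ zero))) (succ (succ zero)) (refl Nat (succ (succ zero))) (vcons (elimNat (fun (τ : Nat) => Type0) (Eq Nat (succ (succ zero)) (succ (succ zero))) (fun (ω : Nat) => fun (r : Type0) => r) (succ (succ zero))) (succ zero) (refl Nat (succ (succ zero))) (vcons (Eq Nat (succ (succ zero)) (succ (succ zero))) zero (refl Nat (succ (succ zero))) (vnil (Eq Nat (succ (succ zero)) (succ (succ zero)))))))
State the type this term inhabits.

type:
  Vec (Eq Nat (succ (succ zero)) (succ (succ zero))) (succ (succ (succ (succ zero))))


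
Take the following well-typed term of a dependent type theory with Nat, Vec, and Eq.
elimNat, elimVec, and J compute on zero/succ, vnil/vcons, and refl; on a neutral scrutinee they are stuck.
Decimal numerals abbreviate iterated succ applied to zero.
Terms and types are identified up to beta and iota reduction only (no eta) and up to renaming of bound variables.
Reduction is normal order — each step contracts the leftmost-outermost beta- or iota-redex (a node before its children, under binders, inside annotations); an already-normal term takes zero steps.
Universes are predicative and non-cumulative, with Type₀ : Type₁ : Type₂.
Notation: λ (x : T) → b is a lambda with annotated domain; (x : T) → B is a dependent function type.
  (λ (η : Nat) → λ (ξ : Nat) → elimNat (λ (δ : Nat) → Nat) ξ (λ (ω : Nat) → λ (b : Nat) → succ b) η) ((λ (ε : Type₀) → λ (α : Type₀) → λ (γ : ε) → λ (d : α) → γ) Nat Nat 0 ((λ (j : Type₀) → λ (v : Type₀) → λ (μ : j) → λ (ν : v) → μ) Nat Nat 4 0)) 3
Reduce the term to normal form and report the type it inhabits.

reduced normal form:
  3
the term's type:
  Nat


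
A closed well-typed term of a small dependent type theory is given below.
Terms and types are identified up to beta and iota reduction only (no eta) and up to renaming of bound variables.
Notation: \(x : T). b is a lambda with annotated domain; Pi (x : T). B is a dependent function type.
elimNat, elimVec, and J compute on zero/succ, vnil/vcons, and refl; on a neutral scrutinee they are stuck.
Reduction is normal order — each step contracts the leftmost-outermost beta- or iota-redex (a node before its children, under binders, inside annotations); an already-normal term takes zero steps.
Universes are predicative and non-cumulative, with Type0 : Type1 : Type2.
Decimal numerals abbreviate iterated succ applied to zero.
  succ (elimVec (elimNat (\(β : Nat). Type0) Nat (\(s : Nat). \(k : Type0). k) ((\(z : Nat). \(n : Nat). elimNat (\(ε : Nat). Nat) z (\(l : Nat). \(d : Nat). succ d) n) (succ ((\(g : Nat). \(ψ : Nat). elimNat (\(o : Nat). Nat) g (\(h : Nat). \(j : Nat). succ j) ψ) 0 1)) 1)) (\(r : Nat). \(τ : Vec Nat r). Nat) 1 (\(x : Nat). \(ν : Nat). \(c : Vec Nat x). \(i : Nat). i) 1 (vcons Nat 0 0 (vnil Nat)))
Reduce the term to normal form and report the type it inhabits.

resulting normal form:
  2
inferred type:
  Nat
observation: reduction starts at an elimVec iota-redex, and 6 normal-order steps reach the normal form.


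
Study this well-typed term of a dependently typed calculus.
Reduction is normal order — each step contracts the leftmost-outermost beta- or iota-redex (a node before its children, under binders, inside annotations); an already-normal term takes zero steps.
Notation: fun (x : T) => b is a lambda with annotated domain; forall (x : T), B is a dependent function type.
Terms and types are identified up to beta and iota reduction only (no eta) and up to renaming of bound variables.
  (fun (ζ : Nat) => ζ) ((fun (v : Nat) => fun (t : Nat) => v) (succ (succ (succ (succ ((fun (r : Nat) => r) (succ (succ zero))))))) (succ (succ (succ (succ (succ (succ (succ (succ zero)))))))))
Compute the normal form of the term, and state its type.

resulting normal form:
  succ (succ (succ (succ (succ (succ zero)))))
type:
  Nat
observation: normalization takes exactly 4 steps under the normal-order strategy.


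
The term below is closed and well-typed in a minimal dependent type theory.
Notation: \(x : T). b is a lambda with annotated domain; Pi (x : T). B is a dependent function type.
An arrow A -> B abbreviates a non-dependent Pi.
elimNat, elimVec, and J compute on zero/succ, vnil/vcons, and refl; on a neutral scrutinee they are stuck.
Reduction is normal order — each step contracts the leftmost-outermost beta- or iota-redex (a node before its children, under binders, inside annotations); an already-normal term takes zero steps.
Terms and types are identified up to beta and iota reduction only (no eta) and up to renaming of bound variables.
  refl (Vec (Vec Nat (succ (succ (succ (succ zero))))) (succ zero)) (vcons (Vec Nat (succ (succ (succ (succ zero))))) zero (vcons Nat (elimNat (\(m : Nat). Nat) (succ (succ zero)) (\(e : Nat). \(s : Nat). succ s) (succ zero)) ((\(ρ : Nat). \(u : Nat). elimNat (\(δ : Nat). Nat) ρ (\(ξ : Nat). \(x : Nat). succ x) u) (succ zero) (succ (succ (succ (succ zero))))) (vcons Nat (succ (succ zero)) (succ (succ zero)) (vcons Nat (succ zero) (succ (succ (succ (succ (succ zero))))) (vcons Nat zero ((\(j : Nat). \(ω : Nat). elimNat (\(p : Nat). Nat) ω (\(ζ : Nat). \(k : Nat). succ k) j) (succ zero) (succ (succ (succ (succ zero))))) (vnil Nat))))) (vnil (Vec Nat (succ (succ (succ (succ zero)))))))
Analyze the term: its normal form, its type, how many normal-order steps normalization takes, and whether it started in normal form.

normal form:
  refl (Vec (Vec Nat (succ (succ (succ (succ zero))))) (succ zero)) (vcons (Vec Nat (succ (succ (succ (succ zero))))) zero (vcons Nat (succ (succ (succ zero))) (succ (succ (succ (succ (succ zero))))) (vcons Nat (succ (succ zero)) (succ (succ zero)) (vcons Nat (succ zero) (succ (succ (succ (succ (succ zero))))) (vcons Nat zero (succ (succ (succ (succ (succ zero))))) (vnil Nat))))) (vnil (Vec Nat (succ (succ (succ (succ zero)))))))
the term's type:
  Eq (Vec (Vec Nat (succ (succ (succ (succ zero))))) (succ zero)) (vcons (Vec Nat (succ (succ (succ (succ zero))))) zero (vcons Nat (succ (succ (succ zero))) (succ (succ (succ (succ (succ zero))))) (vcons Nat (succ (succ zero)) (succ (succ zero)) (vcons Nat (succ zero) (succ (succ (succ (succ (succ zero))))) (vcons Nat zero (succ (succ (succ (succ (succ zero))))) (vnil Nat))))) (vnil (Vec Nat (succ (succ (succ (succ zero))))))) (vcons (Vec Nat (succ (succ (succ (succ zero))))) zero (vcons Nat (succ (succ (succ zero))) (succ (succ (succ (succ (succ zero))))) (vcons Nat (succ (succ zero)) (succ (succ zero)) (vcons Nat (succ zero) (succ (succ (succ (succ (succ zero))))) (vcons Nat zero (succ (succ (succ (succ (succ zero))))) (vnil Nat))))) (vnil (Vec Nat (succ (succ (succ (succ zero)))))))
reduction steps (normal order): 25
already normal: no
first redex: an elimNat iota-redex
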